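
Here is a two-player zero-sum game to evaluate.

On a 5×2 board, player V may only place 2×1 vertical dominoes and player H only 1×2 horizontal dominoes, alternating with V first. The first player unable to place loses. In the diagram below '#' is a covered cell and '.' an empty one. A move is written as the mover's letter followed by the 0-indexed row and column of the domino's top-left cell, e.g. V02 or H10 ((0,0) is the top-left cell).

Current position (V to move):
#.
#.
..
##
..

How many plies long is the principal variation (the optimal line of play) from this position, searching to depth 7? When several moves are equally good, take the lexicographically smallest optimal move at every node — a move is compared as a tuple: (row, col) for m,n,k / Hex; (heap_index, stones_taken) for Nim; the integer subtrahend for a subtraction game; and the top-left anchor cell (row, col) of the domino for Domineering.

PV length from [#./#./../##/..]: 2 plies

p1 V@[#./#./../##/..]: V01[##/##/../##/..]-1* V11[#./##/.#/##/..]-1
p2 H@[##/##/../##/..]: H20[##/##/##/##/..]+1* H40[##/##/../##/##]+1
p3 V@[##/##/##/##/..] terminal -1; root [#./#./../##/..] d7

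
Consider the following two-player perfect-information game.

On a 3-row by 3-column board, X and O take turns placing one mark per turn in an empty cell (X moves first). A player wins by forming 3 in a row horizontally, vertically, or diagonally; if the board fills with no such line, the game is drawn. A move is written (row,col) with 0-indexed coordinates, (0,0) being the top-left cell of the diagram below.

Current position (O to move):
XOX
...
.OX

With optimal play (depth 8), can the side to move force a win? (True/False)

O winning at [XOX/.../.OX]: True

[XOX/.../.OX] O move#1: (1,0):-1/XOX/O../.OX, (1,1):+1/XOX/.O./.OX*, (1,2):-1/XOX/..O/.OX, (2,0):-1/XOX/.../OOX
[XOX/.O./.OX] end (terminal -1, X#2); searched XOX/.../.OX to 8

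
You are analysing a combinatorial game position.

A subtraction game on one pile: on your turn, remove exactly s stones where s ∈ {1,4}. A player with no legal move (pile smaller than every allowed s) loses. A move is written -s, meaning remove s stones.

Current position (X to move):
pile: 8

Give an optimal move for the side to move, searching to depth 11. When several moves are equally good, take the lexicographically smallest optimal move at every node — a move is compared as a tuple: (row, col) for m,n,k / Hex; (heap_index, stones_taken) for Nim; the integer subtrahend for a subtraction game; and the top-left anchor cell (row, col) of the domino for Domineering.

p1 X@[8]: -1[7]+1* -4[4]-1
p2 O@[7]: -1[6]-1* -4[3]-1
p3 X@[6]: -1[5]+1* -4[2]+1
p4 O@[5]: -1[4]-1* -4[1]-1
p5 X@[4]: -1[3]-1 -4[0]+1*
p6 O@[0] terminal -1; root [8] d11

X's best at [8]: -1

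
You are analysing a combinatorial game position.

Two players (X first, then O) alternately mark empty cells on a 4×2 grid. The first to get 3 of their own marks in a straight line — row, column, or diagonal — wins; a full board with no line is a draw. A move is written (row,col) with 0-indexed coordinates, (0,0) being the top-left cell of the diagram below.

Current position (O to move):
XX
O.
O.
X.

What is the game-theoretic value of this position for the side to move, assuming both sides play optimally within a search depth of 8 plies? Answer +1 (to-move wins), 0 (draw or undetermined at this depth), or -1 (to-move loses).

value(XX/O./O./X., O) = 0

p1 O@[XX/O./O./X.]: (1,1)[XX/OO/O./X.]+0* (2,1)[XX/O./OO/X.]+0 (3,1)[XX/O./O./XO]+0
p2 X@[XX/OO/O./X.]: (2,1)[XX/OO/OX/X.]+0* (3,1)[XX/OO/O./XX]+0
p3 O@[XX/OO/OX/X.]: (3,1)[XX/OO/OX/XO]+0*
p4 X@[XX/OO/OX/XO] terminal +0; root [XX/O./O./X.] d8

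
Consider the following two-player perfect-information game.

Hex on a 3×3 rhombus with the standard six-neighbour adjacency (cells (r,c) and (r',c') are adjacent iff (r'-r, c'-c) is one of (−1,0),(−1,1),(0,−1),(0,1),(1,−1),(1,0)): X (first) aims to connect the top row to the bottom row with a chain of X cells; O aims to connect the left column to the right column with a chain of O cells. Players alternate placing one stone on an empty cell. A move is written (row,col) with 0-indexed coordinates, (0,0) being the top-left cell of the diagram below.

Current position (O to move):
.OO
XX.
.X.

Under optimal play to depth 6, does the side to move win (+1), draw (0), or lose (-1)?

ply 1, O at .OO/XX./.X. | (0,0)=+1→OOO/XX./.X.*; (1,2)=-1→.OO/XXO/.X.; (2,0)=-1→.OO/XX./OX.; (2,2)=-1→.OO/XX./.XO
ply 2: OOO/XX./.X. is terminal -1 (X); from .OO/XX./.X. depth 6

value(.OO/XX./.X., O) = +1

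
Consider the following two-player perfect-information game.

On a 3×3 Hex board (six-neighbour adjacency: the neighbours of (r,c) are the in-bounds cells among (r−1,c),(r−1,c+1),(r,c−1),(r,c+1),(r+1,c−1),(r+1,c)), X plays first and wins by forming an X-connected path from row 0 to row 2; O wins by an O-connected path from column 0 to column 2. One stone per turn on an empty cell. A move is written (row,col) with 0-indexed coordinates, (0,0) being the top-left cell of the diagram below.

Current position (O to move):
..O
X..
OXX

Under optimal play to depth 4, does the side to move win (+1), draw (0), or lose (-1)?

value(..O/X../OXX, O) = +1

[..O/X../OXX] O move#1: (0,0):+1/O.O/X../OXX*, (0,1):+1/.OO/X../OXX, (1,1):+1/..O/XO./OXX, (1,2):-1/..O/X.O/OXX
[O.O/X../OXX] X move#2: (0,1):-1/OXO/X../OXX*, (1,1):-1/O.O/XX./OXX, (1,2):-1/O.O/X.X/OXX
[OXO/X../OXX] O move#3: (1,1):+1/OXO/XO./OXX*, (1,2):-1/OXO/X.O/OXX
[OXO/XO./OXX] end (terminal -1, X#4); searched ..O/X../OXX to 4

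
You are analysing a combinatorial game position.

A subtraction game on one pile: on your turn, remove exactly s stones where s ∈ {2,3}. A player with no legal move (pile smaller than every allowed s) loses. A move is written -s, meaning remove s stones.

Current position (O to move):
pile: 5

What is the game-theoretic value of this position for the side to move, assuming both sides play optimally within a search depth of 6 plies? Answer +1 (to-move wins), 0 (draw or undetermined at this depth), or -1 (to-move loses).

value(5, O) = -1

ply 1, O at 5 | -2=-1→3*; -3=-1→2
ply 2, X at 3 | -2=+1→1*; -3=+1→0
ply 3: 1 is terminal -1 (O); from 5 depth 6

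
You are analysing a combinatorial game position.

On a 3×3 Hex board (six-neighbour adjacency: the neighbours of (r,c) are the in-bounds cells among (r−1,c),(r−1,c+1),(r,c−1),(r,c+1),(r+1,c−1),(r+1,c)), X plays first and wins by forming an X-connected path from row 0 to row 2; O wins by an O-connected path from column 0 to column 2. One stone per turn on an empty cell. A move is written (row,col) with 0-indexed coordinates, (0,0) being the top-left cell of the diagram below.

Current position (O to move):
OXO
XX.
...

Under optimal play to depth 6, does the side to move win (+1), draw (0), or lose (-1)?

value(OXO/XX./..., O) = -1

p1 O@[OXO/XX./...]: (1,2)[OXO/XXO/...]-1* (2,0)[OXO/XX./O..]-1 (2,1)[OXO/XX./.O.]-1 (2,2)[OXO/XX./..O]-1
p2 X@[OXO/XXO/...]: (2,0)[OXO/XXO/X..]+1* (2,1)[OXO/XXO/.X.]+1 (2,2)[OXO/XXO/..X]+1
p3 O@[OXO/XXO/X..] terminal -1; root [OXO/XX./...] d6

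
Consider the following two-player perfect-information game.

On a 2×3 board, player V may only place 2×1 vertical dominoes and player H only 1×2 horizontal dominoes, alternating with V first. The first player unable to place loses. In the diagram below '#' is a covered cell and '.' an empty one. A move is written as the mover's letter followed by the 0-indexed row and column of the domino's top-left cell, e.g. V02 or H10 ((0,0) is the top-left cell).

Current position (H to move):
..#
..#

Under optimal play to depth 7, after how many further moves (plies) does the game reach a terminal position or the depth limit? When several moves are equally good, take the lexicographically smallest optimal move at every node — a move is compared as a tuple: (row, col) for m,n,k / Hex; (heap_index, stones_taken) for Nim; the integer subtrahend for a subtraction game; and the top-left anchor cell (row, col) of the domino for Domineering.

PV length from [..#/..#]: 1 ply

p1 H@[..#/..#]: H00[###/..#]+1* H10[..#/###]+1
p2 V@[###/..#] terminal -1; root [..#/..#] d7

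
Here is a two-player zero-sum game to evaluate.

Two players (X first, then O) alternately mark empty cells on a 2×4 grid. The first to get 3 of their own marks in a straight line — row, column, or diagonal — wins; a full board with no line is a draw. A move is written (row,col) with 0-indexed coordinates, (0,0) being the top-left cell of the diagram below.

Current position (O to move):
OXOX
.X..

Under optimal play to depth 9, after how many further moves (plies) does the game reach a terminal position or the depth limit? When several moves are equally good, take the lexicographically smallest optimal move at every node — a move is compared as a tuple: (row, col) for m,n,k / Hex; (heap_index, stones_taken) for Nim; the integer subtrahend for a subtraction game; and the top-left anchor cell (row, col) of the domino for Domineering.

PV length from [OXOX/.X..]: 3 plies

ply 1, O at OXOX/.X.. | (1,0)=+0→OXOX/OX..*; (1,2)=+0→OXOX/.XO.; (1,3)=+0→OXOX/.X.O
ply 2, X at OXOX/OX.. | (1,2)=+0→OXOX/OXX.*; (1,3)=+0→OXOX/OX.X
ply 3, O at OXOX/OXX. | (1,3)=+0→OXOX/OXXO*
ply 4: OXOX/OXXO is terminal +0 (X); from OXOX/.X.. depth 9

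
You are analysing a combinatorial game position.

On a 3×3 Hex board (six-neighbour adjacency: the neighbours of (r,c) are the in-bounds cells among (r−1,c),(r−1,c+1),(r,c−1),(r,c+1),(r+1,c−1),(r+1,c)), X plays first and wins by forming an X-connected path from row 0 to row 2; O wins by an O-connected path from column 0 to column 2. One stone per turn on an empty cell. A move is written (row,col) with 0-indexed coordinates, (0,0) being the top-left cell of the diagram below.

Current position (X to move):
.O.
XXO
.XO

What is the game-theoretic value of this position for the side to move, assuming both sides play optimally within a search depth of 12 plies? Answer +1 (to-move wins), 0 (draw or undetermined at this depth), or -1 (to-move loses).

p1 X@[.O./XXO/.XO]: (0,0)[XO./XXO/.XO]+1* (0,2)[.OX/XXO/.XO]+1 (2,0)[.O./XXO/XXO]+1
p2 O@[XO./XXO/.XO] terminal -1; root [.O./XXO/.XO] d12

value(.O./XXO/.XO, X) = +1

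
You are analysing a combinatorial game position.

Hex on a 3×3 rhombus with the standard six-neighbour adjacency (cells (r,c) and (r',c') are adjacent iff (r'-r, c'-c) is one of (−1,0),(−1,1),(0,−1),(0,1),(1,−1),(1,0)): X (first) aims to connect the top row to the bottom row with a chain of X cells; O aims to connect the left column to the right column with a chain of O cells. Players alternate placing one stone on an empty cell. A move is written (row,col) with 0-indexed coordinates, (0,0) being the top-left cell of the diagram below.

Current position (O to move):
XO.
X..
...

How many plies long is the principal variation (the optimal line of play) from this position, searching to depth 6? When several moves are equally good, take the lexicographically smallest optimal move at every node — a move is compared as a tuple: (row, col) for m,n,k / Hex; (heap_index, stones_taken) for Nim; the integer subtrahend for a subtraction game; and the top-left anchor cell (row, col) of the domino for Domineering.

PV length from [XO./X../...]: 4 plies

p1 O@[XO./X../...]: (0,2)[XOO/X../...]-1* (1,1)[XO./XO./...]-1 (1,2)[XO./X.O/...]-1 (2,0)[XO./X../O..]-1 (2,1)[XO./X../.O.]-1 (2,2)[XO./X../..O]-1
p2 X@[XOO/X../...]: (1,1)[XOO/XX./...]+1* (1,2)[XOO/X.X/...]+1 (2,0)[XOO/X../X..]+1 (2,1)[XOO/X../.X.]+1 (2,2)[XOO/X../..X]+1
p3 O@[XOO/XX./...]: (1,2)[XOO/XXO/...]-1* (2,0)[XOO/XX./O..]-1 (2,1)[XOO/XX./.O.]-1 (2,2)[XOO/XX./..O]-1
p4 X@[XOO/XXO/...]: (2,0)[XOO/XXO/X..]+1* (2,1)[XOO/XXO/.X.]+1 (2,2)[XOO/XXO/..X]+1
p5 O@[XOO/XXO/X..] terminal -1; root [XO./X../...] d6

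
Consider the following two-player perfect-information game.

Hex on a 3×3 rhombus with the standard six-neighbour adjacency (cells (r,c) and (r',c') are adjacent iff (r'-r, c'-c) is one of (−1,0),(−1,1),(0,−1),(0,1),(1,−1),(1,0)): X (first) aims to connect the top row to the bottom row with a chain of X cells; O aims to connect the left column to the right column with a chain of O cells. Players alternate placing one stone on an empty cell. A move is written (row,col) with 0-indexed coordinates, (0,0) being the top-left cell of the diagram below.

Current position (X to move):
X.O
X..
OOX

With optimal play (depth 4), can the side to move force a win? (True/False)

[X.O/X../OOX] X move#1: (0,1):-1/XXO/X../OOX*, (1,1):-1/X.O/XX./OOX, (1,2):-1/X.O/X.X/OOX
[XXO/X../OOX] O move#2: (1,1):+1/XXO/XO./OOX*, (1,2):+1/XXO/X.O/OOX
[XXO/XO./OOX] end (terminal -1, X#3); searched X.O/X../OOX to 4

X winning at [X.O/X../OOX]: False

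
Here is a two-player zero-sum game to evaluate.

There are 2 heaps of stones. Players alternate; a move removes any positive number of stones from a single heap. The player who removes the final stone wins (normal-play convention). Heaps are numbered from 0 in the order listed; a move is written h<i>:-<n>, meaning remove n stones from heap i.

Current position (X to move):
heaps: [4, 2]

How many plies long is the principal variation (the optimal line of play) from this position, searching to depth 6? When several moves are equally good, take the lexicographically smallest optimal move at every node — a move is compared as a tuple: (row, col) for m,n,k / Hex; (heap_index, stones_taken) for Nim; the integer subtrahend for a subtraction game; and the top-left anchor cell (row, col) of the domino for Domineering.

p1 X@[(4,2)]: h0:-1[(3,2)]-1 h0:-2[(2,2)]+1* h0:-3[(1,2)]-1 h0:-4[(0,2)]-1 h1:-1[(4,1)]-1 h1:-2[(4,0)]-1
p2 O@[(2,2)]: h0:-1[(1,2)]-1* h0:-2[(0,2)]-1 h1:-1[(2,1)]-1 h1:-2[(2,0)]-1
p3 X@[(1,2)]: h0:-1[(0,2)]-1 h1:-1[(1,1)]+1* h1:-2[(1,0)]-1
p4 O@[(1,1)]: h0:-1[(0,1)]-1* h1:-1[(1,0)]-1
p5 X@[(0,1)]: h1:-1[(0,0)]+1*
p6 O@[(0,0)] terminal -1; root [(4,2)] d6

PV length from [(4,2)]: 5 plies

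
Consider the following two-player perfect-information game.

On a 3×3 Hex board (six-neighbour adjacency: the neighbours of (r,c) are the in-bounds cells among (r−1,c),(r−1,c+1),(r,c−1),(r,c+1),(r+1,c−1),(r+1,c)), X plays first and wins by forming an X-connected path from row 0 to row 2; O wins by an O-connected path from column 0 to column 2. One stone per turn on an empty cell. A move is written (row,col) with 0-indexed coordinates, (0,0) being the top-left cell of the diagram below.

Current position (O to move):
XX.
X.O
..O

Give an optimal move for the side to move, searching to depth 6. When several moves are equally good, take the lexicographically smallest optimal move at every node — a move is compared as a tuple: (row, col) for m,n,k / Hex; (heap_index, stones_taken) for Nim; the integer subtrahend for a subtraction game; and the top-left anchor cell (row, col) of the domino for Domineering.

O's best at [XX./X.O/..O]: (2,0)

[XX./X.O/..O] O move#1: (0,2):-1/XXO/X.O/..O, (1,1):-1/XX./XOO/..O, (2,0):+1/XX./X.O/O.O*, (2,1):-1/XX./X.O/.OO
[XX./X.O/O.O] X move#2: (0,2):-1/XXX/X.O/O.O*, (1,1):-1/XX./XXO/O.O, (2,1):-1/XX./X.O/OXO
[XXX/X.O/O.O] O move#3: (1,1):+1/XXX/XOO/O.O*, (2,1):+1/XXX/X.O/OOO
[XXX/XOO/O.O] end (terminal -1, X#4); searched XX./X.O/..O to 6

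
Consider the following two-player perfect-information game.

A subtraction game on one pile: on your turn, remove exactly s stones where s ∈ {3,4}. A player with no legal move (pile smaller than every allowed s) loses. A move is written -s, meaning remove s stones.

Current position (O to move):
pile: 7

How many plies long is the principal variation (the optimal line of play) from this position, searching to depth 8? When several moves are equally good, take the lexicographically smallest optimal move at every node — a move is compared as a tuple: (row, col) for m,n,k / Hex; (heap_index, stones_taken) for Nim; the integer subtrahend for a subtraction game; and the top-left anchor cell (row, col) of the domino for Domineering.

PV length from [7]: 2 plies

[7] O move#1: -3:-1/4*, -4:-1/3
[4] X move#2: -3:+1/1*, -4:+1/0
[1] end (terminal -1, O#3); searched 7 to 8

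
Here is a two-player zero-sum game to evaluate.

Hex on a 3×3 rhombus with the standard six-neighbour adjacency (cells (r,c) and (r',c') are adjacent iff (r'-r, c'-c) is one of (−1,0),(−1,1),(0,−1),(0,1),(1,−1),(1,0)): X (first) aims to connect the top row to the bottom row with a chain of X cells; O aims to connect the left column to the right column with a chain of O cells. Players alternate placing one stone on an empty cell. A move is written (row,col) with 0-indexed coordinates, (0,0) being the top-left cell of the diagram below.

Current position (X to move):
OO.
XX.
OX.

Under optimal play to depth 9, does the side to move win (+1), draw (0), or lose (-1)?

ply 1, X at OO./XX./OX. | (0,2)=+1→OOX/XX./OX.*; (1,2)=-1→OO./XXX/OX.; (2,2)=-1→OO./XX./OXX
ply 2: OOX/XX./OX. is terminal -1 (O); from OO./XX./OX. depth 9

value(OO./XX./OX., X) = +1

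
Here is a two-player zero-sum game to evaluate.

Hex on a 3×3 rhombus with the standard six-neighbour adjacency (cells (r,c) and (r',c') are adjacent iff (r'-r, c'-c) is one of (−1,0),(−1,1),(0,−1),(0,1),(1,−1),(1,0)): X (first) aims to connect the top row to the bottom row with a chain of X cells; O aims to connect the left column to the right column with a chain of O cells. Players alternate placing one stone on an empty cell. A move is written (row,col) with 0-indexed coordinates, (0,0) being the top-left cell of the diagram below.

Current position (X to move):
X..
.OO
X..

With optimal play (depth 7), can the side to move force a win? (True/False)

X winning at [X../.OO/X..]: True

ply 1, X at X../.OO/X.. | (0,1)=-1→XX./.OO/X..; (0,2)=-1→X.X/.OO/X..; (1,0)=+1→X../XOO/X..*; (2,1)=-1→X../.OO/XX.; (2,2)=-1→X../.OO/X.X
ply 2: X../XOO/X.. is terminal -1 (O); from X../.OO/X.. depth 7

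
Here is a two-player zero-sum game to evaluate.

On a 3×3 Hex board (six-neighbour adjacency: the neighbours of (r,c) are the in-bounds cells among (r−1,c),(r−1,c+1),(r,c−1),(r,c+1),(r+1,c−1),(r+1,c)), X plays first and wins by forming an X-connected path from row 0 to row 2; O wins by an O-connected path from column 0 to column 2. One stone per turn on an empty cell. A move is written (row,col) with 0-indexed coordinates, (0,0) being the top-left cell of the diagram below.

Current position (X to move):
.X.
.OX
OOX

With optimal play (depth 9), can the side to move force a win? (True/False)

X winning at [.X./.OX/OOX]: True

ply 1, X at .X./.OX/OOX | (0,0)=-1→XX./.OX/OOX; (0,2)=+1→.XX/.OX/OOX*; (1,0)=-1→.X./XOX/OOX
ply 2: .XX/.OX/OOX is terminal -1 (O); from .X./.OX/OOX depth 9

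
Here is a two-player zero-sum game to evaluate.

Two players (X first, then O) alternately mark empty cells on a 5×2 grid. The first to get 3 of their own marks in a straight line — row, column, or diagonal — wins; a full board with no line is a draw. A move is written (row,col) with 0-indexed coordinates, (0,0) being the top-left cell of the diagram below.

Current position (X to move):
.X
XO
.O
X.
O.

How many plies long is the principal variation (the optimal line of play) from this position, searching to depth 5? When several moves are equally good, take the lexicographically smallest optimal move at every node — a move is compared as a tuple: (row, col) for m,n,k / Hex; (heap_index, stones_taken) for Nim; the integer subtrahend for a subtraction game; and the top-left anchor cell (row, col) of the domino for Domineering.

PV length from [.X/XO/.O/X./O.]: 1 ply

p1 X@[.X/XO/.O/X./O.]: (0,0)[XX/XO/.O/X./O.]-1 (2,0)[.X/XO/XO/X./O.]+1* (3,1)[.X/XO/.O/XX/O.]+0 (4,1)[.X/XO/.O/X./OX]-1
p2 O@[.X/XO/XO/X./O.] terminal -1; root [.X/XO/.O/X./O.] d5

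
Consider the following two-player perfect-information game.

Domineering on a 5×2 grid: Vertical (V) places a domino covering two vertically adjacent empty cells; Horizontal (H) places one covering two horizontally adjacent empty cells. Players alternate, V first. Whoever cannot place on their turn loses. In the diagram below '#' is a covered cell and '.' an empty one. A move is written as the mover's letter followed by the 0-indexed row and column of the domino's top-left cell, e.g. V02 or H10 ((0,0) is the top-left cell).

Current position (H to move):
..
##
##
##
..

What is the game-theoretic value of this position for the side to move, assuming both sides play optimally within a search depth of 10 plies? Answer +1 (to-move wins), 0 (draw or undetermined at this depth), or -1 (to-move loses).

ply 1, H at ../##/##/##/.. | H00=+1→##/##/##/##/..*; H40=+1→../##/##/##/##
ply 2: ##/##/##/##/.. is terminal -1 (V); from ../##/##/##/.. depth 10

value(../##/##/##/.., H) = +1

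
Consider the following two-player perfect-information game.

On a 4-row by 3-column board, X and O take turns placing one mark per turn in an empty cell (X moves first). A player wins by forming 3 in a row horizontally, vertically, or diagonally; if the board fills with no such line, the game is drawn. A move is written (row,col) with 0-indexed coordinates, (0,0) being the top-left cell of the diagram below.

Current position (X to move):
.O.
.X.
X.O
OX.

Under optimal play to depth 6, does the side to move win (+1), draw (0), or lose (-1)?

value(.O./.X./X.O/OX., X) = +1

ply 1, X at .O./.X./X.O/OX. | (0,0)=+1→XO./.X./X.O/OX.*; (0,2)=+1→.OX/.X./X.O/OX.; (1,0)=+1→.O./XX./X.O/OX.; (1,2)=+1→.O./.XX/X.O/OX.; (2,1)=+1→.O./.X./XXO/OX.; (3,2)=+1→.O./.X./X.O/OXX
ply 2, O at XO./.X./X.O/OX. | (0,2)=-1→XOO/.X./X.O/OX.*; (1,0)=-1→XO./OX./X.O/OX.; (1,2)=-1→XO./.XO/X.O/OX.; (2,1)=-1→XO./.X./XOO/OX.; (3,2)=-1→XO./.X./X.O/OXO
ply 3, X at XOO/.X./X.O/OX. | (1,0)=+1→XOO/XX./X.O/OX.*; (1,2)=+1→XOO/.XX/X.O/OX.; (2,1)=+1→XOO/.X./XXO/OX.; (3,2)=-1→XOO/.X./X.O/OXX
ply 4: XOO/XX./X.O/OX. is terminal -1 (O); from .O./.X./X.O/OX. depth 6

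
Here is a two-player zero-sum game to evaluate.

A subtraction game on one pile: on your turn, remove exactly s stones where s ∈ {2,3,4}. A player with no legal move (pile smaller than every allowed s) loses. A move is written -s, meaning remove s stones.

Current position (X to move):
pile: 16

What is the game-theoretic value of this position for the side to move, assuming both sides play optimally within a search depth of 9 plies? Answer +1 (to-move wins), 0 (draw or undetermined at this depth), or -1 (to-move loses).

[16] X move#1: -2:-1/14, -3:+1/13*, -4:+1/12
[13] O move#2: -2:-1/11*, -3:-1/10, -4:-1/9
[11] X move#3: -2:-1/9, -3:-1/8, -4:+1/7*
[7] O move#4: -2:-1/5*, -3:-1/4, -4:-1/3
[5] X move#5: -2:-1/3, -3:-1/2, -4:+1/1*
[1] end (terminal -1, O#6); searched 16 to 9

value(16, X) = +1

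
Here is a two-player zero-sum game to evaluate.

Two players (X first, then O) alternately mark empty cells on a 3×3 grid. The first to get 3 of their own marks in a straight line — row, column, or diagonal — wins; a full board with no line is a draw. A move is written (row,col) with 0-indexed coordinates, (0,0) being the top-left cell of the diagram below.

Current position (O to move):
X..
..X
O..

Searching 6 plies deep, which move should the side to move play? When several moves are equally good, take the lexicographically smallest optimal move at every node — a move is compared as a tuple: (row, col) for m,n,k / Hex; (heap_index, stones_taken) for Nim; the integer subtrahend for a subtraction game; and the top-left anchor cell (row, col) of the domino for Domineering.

p1 O@[X../..X/O..]: (0,1)[XO./..X/O..]-1 (0,2)[X.O/..X/O..]-1 (1,0)[X../O.X/O..]-1 (1,1)[X../.OX/O..]-1 (2,1)[X../..X/OO.]-1 (2,2)[X../..X/O.O]+0*
p2 X@[X../..X/O.O]: (0,1)[XX./..X/O.O]-1 (0,2)[X.X/..X/O.O]-1 (1,0)[X../X.X/O.O]-1 (1,1)[X../.XX/O.O]-1 (2,1)[X../..X/OXO]+0*
p3 O@[X../..X/OXO]: (0,1)[XO./..X/OXO]+0* (0,2)[X.O/..X/OXO]-1 (1,0)[X../O.X/OXO]-1 (1,1)[X../.OX/OXO]+0
p4 X@[XO./..X/OXO]: (0,2)[XOX/..X/OXO]+0* (1,0)[XO./X.X/OXO]+0 (1,1)[XO./.XX/OXO]+0
p5 O@[XOX/..X/OXO]: (1,0)[XOX/O.X/OXO]+0* (1,1)[XOX/.OX/OXO]+0
p6 X@[XOX/O.X/OXO]: (1,1)[XOX/OXX/OXO]+0*
p7 O@[XOX/OXX/OXO] terminal +0; root [X../..X/O..] d6

O's best at [X../..X/O..]: (2,2)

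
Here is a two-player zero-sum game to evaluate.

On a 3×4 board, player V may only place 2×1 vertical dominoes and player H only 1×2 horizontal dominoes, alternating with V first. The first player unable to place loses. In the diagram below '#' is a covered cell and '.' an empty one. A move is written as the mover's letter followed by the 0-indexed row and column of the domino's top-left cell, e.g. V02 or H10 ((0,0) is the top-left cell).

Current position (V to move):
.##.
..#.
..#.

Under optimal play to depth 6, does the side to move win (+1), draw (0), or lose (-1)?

ply 1, V at .##./..#./..#. | V00=+1→###./#.#./..#.*; V03=-1→.###/..##/..#.; V10=+1→.##./#.#./#.#.; V11=+1→.##./.##./.##.; V13=-1→.##./..##/..##
ply 2, H at ###./#.#./..#. | H20=-1→###./#.#./###.*
ply 3, V at ###./#.#./###. | V03=+1→####/#.##/###.*; V13=+1→###./#.##/####
ply 4: ####/#.##/###. is terminal -1 (H); from .##./..#./..#. depth 6

value(.##./..#./..#., V) = +1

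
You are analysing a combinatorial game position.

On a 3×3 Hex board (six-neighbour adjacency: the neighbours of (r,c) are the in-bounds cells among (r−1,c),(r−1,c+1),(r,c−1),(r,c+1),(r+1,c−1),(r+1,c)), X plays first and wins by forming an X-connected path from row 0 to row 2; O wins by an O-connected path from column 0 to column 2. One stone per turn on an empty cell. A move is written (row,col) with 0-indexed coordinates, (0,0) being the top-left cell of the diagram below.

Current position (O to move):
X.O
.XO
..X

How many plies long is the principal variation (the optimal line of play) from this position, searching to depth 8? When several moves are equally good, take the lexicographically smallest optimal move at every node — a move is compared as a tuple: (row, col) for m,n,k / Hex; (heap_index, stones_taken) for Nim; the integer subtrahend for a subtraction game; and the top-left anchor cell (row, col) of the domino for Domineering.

p1 O@[X.O/.XO/..X]: (0,1)[XOO/.XO/..X]-1* (1,0)[X.O/OXO/..X]-1 (2,0)[X.O/.XO/O.X]-1 (2,1)[X.O/.XO/.OX]-1
p2 X@[XOO/.XO/..X]: (1,0)[XOO/XXO/..X]+1* (2,0)[XOO/.XO/X.X]-1 (2,1)[XOO/.XO/.XX]-1
p3 O@[XOO/XXO/..X]: (2,0)[XOO/XXO/O.X]-1* (2,1)[XOO/XXO/.OX]-1
p4 X@[XOO/XXO/O.X]: (2,1)[XOO/XXO/OXX]+1*
p5 O@[XOO/XXO/OXX] terminal -1; root [X.O/.XO/..X] d8

PV length from [X.O/.XO/..X]: 4 plies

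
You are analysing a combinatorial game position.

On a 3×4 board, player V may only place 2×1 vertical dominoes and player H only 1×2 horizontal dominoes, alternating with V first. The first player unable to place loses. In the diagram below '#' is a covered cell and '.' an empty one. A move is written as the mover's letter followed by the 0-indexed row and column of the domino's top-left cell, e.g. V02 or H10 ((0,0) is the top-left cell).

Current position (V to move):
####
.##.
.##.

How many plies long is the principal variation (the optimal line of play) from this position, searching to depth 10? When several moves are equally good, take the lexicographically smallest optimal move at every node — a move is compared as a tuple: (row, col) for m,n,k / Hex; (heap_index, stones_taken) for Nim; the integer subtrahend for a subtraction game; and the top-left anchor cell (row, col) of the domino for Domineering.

ply 1, V at ####/.##./.##. | V10=+1→####/###./###.*; V13=+1→####/.###/.###
ply 2: ####/###./###. is terminal -1 (H); from ####/.##./.##. depth 10

PV length from [####/.##./.##.]: 1 ply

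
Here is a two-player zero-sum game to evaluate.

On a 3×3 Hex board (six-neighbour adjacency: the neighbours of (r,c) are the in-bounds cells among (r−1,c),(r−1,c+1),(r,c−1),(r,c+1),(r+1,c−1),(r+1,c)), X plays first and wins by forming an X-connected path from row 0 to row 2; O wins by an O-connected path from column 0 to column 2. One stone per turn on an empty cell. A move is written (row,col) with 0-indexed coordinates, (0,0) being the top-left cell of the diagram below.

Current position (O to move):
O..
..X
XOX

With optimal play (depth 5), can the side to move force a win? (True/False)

O winning at [O../..X/XOX]: False

p1 O@[O../..X/XOX]: (0,1)[OO./..X/XOX]-1* (0,2)[O.O/..X/XOX]-1 (1,0)[O../O.X/XOX]-1 (1,1)[O../.OX/XOX]-1
p2 X@[OO./..X/XOX]: (0,2)[OOX/..X/XOX]+1* (1,0)[OO./X.X/XOX]-1 (1,1)[OO./.XX/XOX]-1
p3 O@[OOX/..X/XOX] terminal -1; root [O../..X/XOX] d5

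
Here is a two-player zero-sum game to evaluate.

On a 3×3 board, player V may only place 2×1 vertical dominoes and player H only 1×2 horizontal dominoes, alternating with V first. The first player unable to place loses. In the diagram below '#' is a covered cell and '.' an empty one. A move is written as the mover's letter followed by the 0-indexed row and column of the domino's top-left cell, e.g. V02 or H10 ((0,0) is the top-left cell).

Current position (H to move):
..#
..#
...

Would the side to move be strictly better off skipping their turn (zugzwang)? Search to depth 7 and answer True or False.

zugzwang(..#/..#/..., H) = False

ply 1, H at ..#/..#/... | H00=-1→###/..#/...; H10=+1→..#/###/...*; H20=-1→..#/..#/##.; H21=-1→..#/..#/.##
ply 2: ..#/###/... is terminal -1 (V); from ..#/..#/... depth 7
pass branch (V moves first from the same position):
  | ply 1, V at ..#/..#/... | V00=+1→#.#/#.#/...*; V01=+1→.##/.##/...; V10=+1→..#/#.#/#..; V11=+1→..#/.##/.#.
  | ply 2, H at #.#/#.#/... | H20=-1→#.#/#.#/##.*; H21=-1→#.#/#.#/.##
  | ply 3, V at #.#/#.#/##. | V01=+1→###/###/##.*
  | ply 4: ###/###/##. is terminal -1 (H); from ..#/..#/... depth 7
H moving scores +1; H passing scores -1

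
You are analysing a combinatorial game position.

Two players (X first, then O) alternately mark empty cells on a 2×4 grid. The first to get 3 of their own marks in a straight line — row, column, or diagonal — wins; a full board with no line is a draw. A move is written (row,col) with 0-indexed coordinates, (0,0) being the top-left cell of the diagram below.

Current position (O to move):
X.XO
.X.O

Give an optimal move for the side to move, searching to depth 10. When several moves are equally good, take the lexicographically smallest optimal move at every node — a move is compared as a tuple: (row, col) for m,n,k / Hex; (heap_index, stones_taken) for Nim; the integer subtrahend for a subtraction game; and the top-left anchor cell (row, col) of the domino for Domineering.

p1 O@[X.XO/.X.O]: (0,1)[XOXO/.X.O]+0* (1,0)[X.XO/OX.O]-1 (1,2)[X.XO/.XOO]-1
p2 X@[XOXO/.X.O]: (1,0)[XOXO/XX.O]+0* (1,2)[XOXO/.XXO]+0
p3 O@[XOXO/XX.O]: (1,2)[XOXO/XXOO]+0*
p4 X@[XOXO/XXOO] terminal +0; root [X.XO/.X.O] d10

O's best at [X.XO/.X.O]: (0,1)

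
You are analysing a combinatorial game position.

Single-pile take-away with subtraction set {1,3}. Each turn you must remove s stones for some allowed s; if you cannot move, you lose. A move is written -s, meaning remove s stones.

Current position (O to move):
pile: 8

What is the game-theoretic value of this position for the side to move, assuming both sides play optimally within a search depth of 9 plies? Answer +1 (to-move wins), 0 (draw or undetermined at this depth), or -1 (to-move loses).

ply 1, O at 8 | -1=-1→7*; -3=-1→5
ply 2, X at 7 | -1=+1→6*; -3=+1→4
ply 3, O at 6 | -1=-1→5*; -3=-1→3
ply 4, X at 5 | -1=+1→4*; -3=+1→2
ply 5, O at 4 | -1=-1→3*; -3=-1→1
ply 6, X at 3 | -1=+1→2*; -3=+1→0
ply 7, O at 2 | -1=-1→1*
ply 8, X at 1 | -1=+1→0*
ply 9: 0 is terminal -1 (O); from 8 depth 9

value(8, O) = -1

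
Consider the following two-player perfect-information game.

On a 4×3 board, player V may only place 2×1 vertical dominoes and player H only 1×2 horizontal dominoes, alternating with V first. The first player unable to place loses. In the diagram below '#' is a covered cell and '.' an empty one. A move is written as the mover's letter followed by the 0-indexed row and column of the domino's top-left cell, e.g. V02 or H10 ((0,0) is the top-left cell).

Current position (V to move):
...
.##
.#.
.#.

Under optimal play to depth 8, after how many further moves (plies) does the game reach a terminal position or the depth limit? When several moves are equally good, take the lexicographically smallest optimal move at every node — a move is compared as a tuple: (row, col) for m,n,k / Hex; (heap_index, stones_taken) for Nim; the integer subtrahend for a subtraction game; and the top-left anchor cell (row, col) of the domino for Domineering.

PV length from [.../.##/.#./.#.]: 3 plies

ply 1, V at .../.##/.#./.#. | V00=+1→#../###/.#./.#.*; V10=+1→.../###/##./.#.; V20=+1→.../.##/##./##.; V22=+1→.../.##/.##/.##
ply 2, H at #../###/.#./.#. | H01=-1→###/###/.#./.#.*
ply 3, V at ###/###/.#./.#. | V20=+1→###/###/##./##.*; V22=+1→###/###/.##/.##
ply 4: ###/###/##./##. is terminal -1 (H); from .../.##/.#./.#. depth 8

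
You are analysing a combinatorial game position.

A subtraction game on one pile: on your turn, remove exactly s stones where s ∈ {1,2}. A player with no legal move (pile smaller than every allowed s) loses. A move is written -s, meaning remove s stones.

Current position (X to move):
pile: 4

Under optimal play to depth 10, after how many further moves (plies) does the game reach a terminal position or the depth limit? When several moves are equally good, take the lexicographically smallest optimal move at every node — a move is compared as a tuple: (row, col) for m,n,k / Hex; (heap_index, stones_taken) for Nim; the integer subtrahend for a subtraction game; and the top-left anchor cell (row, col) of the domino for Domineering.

p1 X@[4]: -1[3]+1* -2[2]-1
p2 O@[3]: -1[2]-1* -2[1]-1
p3 X@[2]: -1[1]-1 -2[0]+1*
p4 O@[0] terminal -1; root [4] d10

PV length from [4]: 3 plies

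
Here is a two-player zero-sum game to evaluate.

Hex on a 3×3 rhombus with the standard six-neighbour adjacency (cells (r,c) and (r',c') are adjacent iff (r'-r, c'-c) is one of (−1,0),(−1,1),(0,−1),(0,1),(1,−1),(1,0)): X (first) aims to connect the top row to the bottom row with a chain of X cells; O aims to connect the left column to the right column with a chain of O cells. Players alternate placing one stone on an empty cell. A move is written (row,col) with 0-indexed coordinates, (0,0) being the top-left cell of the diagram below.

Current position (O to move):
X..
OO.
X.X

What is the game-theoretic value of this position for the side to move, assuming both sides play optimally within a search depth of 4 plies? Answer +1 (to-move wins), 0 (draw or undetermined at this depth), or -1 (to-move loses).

[X../OO./X.X] O move#1: (0,1):+1/XO./OO./X.X*, (0,2):+1/X.O/OO./X.X, (1,2):+1/X../OOO/X.X, (2,1):+1/X../OO./XOX
[XO./OO./X.X] X move#2: (0,2):-1/XOX/OO./X.X*, (1,2):-1/XO./OOX/X.X, (2,1):-1/XO./OO./XXX
[XOX/OO./X.X] O move#3: (1,2):+1/XOX/OOO/X.X*, (2,1):-1/XOX/OO./XOX
[XOX/OOO/X.X] end (terminal -1, X#4); searched X../OO./X.X to 4

value(X../OO./X.X, O) = +1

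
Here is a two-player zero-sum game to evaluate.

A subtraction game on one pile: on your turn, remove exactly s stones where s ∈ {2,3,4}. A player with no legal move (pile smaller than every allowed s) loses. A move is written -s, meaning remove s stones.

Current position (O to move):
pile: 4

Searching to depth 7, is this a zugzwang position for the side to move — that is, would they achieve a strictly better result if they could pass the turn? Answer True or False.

ply 1, O at 4 | -2=-1→2; -3=+1→1*; -4=+1→0
ply 2: 1 is terminal -1 (X); from 4 depth 7
if O skipped the turn, X would face:
~ ply 1, X at 4 | -2=-1→2; -3=+1→1*; -4=+1→0
~ ply 2: 1 is terminal -1 (O); from 4 depth 7
compare (O): move=+1 vs pass=-1

zugzwang(4, O) = False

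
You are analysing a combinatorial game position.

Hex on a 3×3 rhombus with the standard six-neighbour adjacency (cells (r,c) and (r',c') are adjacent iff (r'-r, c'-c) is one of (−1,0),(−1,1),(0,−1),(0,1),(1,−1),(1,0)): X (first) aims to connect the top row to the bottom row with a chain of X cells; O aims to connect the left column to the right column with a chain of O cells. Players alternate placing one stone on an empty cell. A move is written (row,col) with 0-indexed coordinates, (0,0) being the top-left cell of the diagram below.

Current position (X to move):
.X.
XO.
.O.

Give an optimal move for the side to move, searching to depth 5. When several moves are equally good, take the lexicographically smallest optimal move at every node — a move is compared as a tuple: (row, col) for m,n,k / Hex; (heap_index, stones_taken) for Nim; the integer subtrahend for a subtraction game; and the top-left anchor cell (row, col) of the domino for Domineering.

p1 X@[.X./XO./.O.]: (0,0)[XX./XO./.O.]-1 (0,2)[.XX/XO./.O.]-1 (1,2)[.X./XOX/.O.]-1 (2,0)[.X./XO./XO.]+1* (2,2)[.X./XO./.OX]-1
p2 O@[.X./XO./XO.] terminal -1; root [.X./XO./.O.] d5

X's best at [.X./XO./.O.]: (2,0)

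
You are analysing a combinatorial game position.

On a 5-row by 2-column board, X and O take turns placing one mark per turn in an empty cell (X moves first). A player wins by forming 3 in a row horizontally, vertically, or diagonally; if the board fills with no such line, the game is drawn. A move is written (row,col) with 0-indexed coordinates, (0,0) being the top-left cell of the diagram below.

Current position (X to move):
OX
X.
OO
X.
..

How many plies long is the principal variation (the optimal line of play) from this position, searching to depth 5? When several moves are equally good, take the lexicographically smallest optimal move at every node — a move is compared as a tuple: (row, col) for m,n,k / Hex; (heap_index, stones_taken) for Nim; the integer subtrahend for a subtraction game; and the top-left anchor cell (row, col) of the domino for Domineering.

PV length from [OX/X./OO/X./..]: 4 plies

ply 1, X at OX/X./OO/X./.. | (1,1)=+0→OX/XX/OO/X./..*; (3,1)=+0→OX/X./OO/XX/..; (4,0)=-1→OX/X./OO/X./X.; (4,1)=+0→OX/X./OO/X./.X
ply 2, O at OX/XX/OO/X./.. | (3,1)=+0→OX/XX/OO/XO/..*; (4,0)=+0→OX/XX/OO/X./O.; (4,1)=+0→OX/XX/OO/X./.O
ply 3, X at OX/XX/OO/XO/.. | (4,0)=-1→OX/XX/OO/XO/X.; (4,1)=+0→OX/XX/OO/XO/.X*
ply 4, O at OX/XX/OO/XO/.X | (4,0)=+0→OX/XX/OO/XO/OX*
ply 5: OX/XX/OO/XO/OX is terminal +0 (X); from OX/X./OO/X./.. depth 5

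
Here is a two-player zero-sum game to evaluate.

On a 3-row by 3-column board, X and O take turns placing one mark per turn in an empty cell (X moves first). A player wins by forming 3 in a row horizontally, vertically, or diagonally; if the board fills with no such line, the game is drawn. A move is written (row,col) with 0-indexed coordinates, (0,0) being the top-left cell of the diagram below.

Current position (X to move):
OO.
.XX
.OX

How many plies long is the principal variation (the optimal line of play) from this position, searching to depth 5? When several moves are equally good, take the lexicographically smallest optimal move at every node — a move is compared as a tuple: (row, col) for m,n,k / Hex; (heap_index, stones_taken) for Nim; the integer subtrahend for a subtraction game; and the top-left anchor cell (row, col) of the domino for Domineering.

ply 1, X at OO./.XX/.OX | (0,2)=+1→OOX/.XX/.OX*; (1,0)=+1→OO./XXX/.OX; (2,0)=-1→OO./.XX/XOX
ply 2: OOX/.XX/.OX is terminal -1 (O); from OO./.XX/.OX depth 5

PV length from [OO./.XX/.OX]: 1 ply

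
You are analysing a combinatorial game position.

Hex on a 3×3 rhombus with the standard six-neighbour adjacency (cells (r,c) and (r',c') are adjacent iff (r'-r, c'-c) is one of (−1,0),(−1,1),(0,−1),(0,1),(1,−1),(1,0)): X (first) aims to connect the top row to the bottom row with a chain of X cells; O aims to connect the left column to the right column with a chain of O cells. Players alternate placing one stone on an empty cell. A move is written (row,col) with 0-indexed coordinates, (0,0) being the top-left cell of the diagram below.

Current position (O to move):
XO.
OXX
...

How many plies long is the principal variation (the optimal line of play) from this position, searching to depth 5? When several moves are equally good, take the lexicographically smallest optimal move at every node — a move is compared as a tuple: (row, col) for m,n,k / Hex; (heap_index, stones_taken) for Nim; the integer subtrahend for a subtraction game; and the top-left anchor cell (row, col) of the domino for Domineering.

PV length from [XO./OXX/...]: 1 ply

p1 O@[XO./OXX/...]: (0,2)[XOO/OXX/...]+1* (2,0)[XO./OXX/O..]-1 (2,1)[XO./OXX/.O.]-1 (2,2)[XO./OXX/..O]-1
p2 X@[XOO/OXX/...] terminal -1; root [XO./OXX/...] d5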